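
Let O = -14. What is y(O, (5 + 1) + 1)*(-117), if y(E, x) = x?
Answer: -819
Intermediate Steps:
y(O, (5 + 1) + 1)*(-117) = ((5 + 1) + 1)*(-117) = (6 + 1)*(-117) = 7*(-117) = -819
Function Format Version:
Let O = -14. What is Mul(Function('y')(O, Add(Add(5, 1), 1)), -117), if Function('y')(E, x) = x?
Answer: -819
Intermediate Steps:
Mul(Function('y')(O, Add(Add(5, 1), 1)), -117) = Mul(Add(Add(5, 1), 1), -117) = Mul(Add(6, 1), -117) = Mul(7, -117) = -819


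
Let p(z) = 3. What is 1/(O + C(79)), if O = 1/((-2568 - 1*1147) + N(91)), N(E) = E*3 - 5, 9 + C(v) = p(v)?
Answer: -3447/20683 ≈ -0.16666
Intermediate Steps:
C(v) = -6 (C(v) = -9 + 3 = -6)
N(E) = -5 + 3*E (N(E) = 3*E - 5 = -5 + 3*E)
O = -1/3447 (O = 1/((-2568 - 1*1147) + (-5 + 3*91)) = 1/((-2568 - 1147) + (-5 + 273)) = 1/(-3715 + 268) = 1/(-3447) = -1/3447 ≈ -0.00029011)
1/(O + C(79)) = 1/(-1/3447 - 6) = 1/(-20683/3447) = -3447/20683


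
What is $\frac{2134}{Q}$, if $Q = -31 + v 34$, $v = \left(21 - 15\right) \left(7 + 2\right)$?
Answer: $\frac{2134}{1805} \approx 1.1823$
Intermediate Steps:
$v = 54$ ($v = 6 \cdot 9 = 54$)
$Q = 1805$ ($Q = -31 + 54 \cdot 34 = -31 + 1836 = 1805$)
$\frac{2134}{Q} = \frac{2134}{1805}$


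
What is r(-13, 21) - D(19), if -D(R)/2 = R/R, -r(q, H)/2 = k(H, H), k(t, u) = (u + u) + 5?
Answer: -92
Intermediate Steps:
k(t, u) = 5 + 2*u (k(t, u) = 2*u + 5 = 5 + 2*u)
r(q, H) = -10 - 4*H (r(q, H) = -2*(5 + 2*H) = -10 - 4*H)
D(R) = -2 (D(R) = -2*R/R = -2*1 = -2)
r(-13, 21) - D(19) = (-10 - 4*21) - 1*(-2) = (-10 - 84) + 2 = -94 + 2 = -92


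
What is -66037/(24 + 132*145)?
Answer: -66037/19164 ≈ -3.4459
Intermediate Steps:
-66037/(24 + 132*145) = -66037/(24 + 19140) = -66037/19164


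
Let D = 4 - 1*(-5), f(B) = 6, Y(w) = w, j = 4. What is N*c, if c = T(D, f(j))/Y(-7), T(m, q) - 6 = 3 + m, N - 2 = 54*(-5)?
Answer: 4824/7 ≈ 689.14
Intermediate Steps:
D = 9 (D = 4 + 5 = 9)
N = -268 (N = 2 + 54*(-5) = 2 - 270 = -268)
T(m, q) = 9 + m (T(m, q) = 6 + (3 + m) = 9 + m)
c = -18/7 (c = (9 + 9)/(-7) = 18*(-1/7) = -18/7 ≈ -2.5714)
N*c = -268*(-18/7) = 4824/7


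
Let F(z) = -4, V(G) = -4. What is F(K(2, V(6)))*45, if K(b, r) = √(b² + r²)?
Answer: -180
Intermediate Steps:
F(K(2, V(6)))*45 = -4*45 = -180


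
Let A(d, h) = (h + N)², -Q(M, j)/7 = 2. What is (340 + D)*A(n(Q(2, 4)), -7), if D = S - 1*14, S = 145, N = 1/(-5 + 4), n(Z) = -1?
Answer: 30144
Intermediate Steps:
Q(M, j) = -14 (Q(M, j) = -7*2 = -14)
N = -1 (N = 1/(-1) = -1)
A(d, h) = (-1 + h)² (A(d, h) = (h - 1)² = (-1 + h)²)
D = 131 (D = 145 - 1*14 = 145 - 14 = 131)
(340 + D)*A(n(Q(2, 4)), -7) = (340 + 131)*(-1 - 7)² = 471*(-8)² = 471*64 = 30144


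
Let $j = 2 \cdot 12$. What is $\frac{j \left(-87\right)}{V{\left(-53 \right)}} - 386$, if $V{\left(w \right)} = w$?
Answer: $- \frac{18370}{53} \approx -346.6$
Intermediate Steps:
$j = 24$
$\frac{j \left(-87\right)}{V{\left(-53 \right)}} - 386 = \frac{24 \left(-87\right)}{-53} - 386 = \left(-2088\right) \left(- \frac{1}{53}\right) - 386 = \frac{2088}{53} - 386 = - \frac{18370}{53}$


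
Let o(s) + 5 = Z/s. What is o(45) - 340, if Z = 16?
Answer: -15509/45 ≈ -344.64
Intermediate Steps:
o(s) = -5 + 16/s
o(45) - 340 = (-5 + 16/45) - 340 = -209/45 - 340 = -15509/45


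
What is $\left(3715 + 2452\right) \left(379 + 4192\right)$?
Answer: $28189357$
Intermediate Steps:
$\left(3715 + 2452\right) \left(379 + 4192\right) = 6167 \cdot 4571 = 28189357$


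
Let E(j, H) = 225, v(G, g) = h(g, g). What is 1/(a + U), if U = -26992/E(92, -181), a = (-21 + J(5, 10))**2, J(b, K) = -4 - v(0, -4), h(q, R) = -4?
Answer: 225/72233 ≈ 0.0031149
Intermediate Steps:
v(G, g) = -4
J(b, K) = 0 (J(b, K) = -4 - 1*(-4) = -4 + 4 = 0)
a = 441 (a = (-21 + 0)**2 = (-21)**2 = 441)
U = -26992/225 ≈ -119.96
1/(a + U) = 1/(441 - 26992/225) = 1/(72233/225) = 225/72233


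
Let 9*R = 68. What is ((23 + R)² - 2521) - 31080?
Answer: -2646056/81 ≈ -32667.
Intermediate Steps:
R = 68/9 (R = (⅑)*68 = 68/9 ≈ 7.5556)
((23 + R)² - 2521) - 31080 = ((23 + 68/9)² - 2521) - 31080 = ((275/9)² - 2521) - 31080 = (75625/81 - 2521) - 31080 = -128576/81 - 31080 = -2646056/81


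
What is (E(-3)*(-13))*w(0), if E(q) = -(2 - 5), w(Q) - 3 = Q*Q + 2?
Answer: -195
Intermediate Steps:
w(Q) = 5 + Q**2 (w(Q) = 3 + (Q*Q + 2) = 3 + (Q**2 + 2) = 3 + (2 + Q**2) = 5 + Q**2)
E(q) = 3 (E(q) = -1*(-3) = 3)
(E(-3)*(-13))*w(0) = (3*(-13))*(5 + 0**2) = -39*(5 + 0) = -39*5 = -195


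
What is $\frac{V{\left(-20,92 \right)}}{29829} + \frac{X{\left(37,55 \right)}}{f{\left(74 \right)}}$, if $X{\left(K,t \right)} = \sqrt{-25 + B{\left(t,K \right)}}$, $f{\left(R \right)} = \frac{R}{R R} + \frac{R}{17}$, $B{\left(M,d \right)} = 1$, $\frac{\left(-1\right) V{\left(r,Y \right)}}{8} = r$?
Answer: $\frac{160}{29829} + \frac{2516 i \sqrt{6}}{5493} \approx 0.0053639 + 1.122 i$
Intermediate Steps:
$V{\left(r,Y \right)} = - 8 r$
$f{\left(R \right)} = \frac{1}{R} + \frac{R}{17}$ ($f{\left(R \right)} = \frac{R}{R^{2}} + R \frac{1}{17} = \frac{R}{R^{2}} + \frac{R}{17} = \frac{1}{R} + \frac{R}{17}$)
$X{\left(K,t \right)} = 2 i \sqrt{6}$ ($X{\left(K,t \right)} = \sqrt{-25 + 1} = \sqrt{-24} = 2 i \sqrt{6}$)
$\frac{V{\left(-20,92 \right)}}{29829} + \frac{X{\left(37,55 \right)}}{f{\left(74 \right)}} = \frac{\left(-8\right) \left(-20\right)}{29829} + \frac{2 i \sqrt{6}}{\frac{1}{74} + \frac{1}{17} \cdot 74} = 160 \cdot \frac{1}{29829} + \frac{2 i \sqrt{6}}{\frac{1}{74} + \frac{74}{17}} = \frac{160}{29829} + \frac{2 i \sqrt{6}}{\frac{5493}{1258}} = \frac{160}{29829} + 2 i \sqrt{6} \cdot \frac{1258}{5493} = \frac{160}{29829} + \frac{2516 i \sqrt{6}}{5493}$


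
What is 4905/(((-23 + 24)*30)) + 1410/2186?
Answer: 358821/2186 ≈ 164.15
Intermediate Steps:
4905/(((-23 + 24)*30)) + 1410/2186 = 4905/((1*30)) + 1410*(1/2186) = 4905/30 + 705/1093 = 4905*(1/30) + 705/1093 = 327/2 + 705/1093 = 358821/2186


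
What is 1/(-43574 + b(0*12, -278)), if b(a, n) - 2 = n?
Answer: -1/43850 ≈ -2.2805e-5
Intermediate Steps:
b(a, n) = 2 + n
1/(-43574 + b(0*12, -278)) = 1/(-43574 + (2 - 278)) = 1/(-43574 - 276) = 1/(-43850) = -1/43850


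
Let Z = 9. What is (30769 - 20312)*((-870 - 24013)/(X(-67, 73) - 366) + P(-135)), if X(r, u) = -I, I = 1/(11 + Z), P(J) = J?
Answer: -5130988475/7321 ≈ -7.0086e+5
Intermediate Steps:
I = 1/20 (I = 1/(11 + 9) = 1/20 ≈ 0.050000)
X(r, u) = -1/20 (X(r, u) = -1*1/20 = -1/20)
(30769 - 20312)*((-870 - 24013)/(X(-67, 73) - 366) + P(-135)) = (30769 - 20312)*((-870 - 24013)/(-1/20 - 366) - 135) = 10457*(-24883/(-7321/20) - 135) = 10457*(-24883*(-20/7321) - 135) = 10457*(497660/7321 - 135) = 10457*(-490675/7321) = -5130988475/7321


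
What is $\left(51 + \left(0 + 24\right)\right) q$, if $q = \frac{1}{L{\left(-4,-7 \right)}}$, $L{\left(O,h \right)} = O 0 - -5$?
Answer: $15$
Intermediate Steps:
$L{\left(O,h \right)} = 5$ ($L{\left(O,h \right)} = 0 + 5 = 5$)
$q = \frac{1}{5} \approx 0.2$
$\left(51 + \left(0 + 24\right)\right) q = \left(51 + \left(0 + 24\right)\right) \frac{1}{5} = \left(51 + 24\right) \frac{1}{5} = 75 \cdot \frac{1}{5} = 15$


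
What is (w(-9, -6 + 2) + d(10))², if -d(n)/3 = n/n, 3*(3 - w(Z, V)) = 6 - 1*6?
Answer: 0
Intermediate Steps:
w(Z, V) = 3 (w(Z, V) = 3 - (6 - 1*6)/3 = 3 - (6 - 6)/3 = 3 - ⅓*0 = 3 + 0 = 3)
d(n) = -3 (d(n) = -3*n/n = -3*1 = -3)
(w(-9, -6 + 2) + d(10))² = (3 - 3)² = 0² = 0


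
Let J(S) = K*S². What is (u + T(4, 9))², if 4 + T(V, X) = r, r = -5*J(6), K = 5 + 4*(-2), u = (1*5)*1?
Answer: 292681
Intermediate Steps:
u = 5 (u = 5*1 = 5)
K = -3 (K = 5 - 8 = -3)
J(S) = -3*S²
r = 540 (r = -(-15)*6² = -(-15)*36 = -5*(-108) = 540)
T(V, X) = 536 (T(V, X) = -4 + 540 = 536)
(u + T(4, 9))² = (5 + 536)² = 541² = 292681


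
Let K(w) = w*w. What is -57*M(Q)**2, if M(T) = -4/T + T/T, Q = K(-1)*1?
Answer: -513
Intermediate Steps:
K(w) = w**2
Q = 1 (Q = (-1)**2*1 = 1*1 = 1)
M(T) = 1 - 4/T (M(T) = -4/T + 1 = 1 - 4/T)
-57*M(Q)**2 = -57*(-4 + 1)**2 = -57*(1*(-3))**2 = -57*(-3)**2 = -57*9 = -513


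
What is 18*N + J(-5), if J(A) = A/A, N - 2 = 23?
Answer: 451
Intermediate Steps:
N = 25 (N = 2 + 23 = 25)
J(A) = 1
18*N + J(-5) = 18*25 + 1 = 450 + 1 = 451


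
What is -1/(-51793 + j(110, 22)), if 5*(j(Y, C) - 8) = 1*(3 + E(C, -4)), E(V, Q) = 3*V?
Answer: 5/258856 ≈ 1.9316e-5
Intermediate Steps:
j(Y, C) = 43/5 + 3*C/5 (j(Y, C) = 8 + (1*(3 + 3*C))/5 = 8 + (3 + 3*C)/5 = 8 + (3/5 + 3*C/5) = 43/5 + 3*C/5)
-1/(-51793 + j(110, 22)) = -1/(-51793 + (43/5 + (3/5)*22)) = -1/(-51793 + (43/5 + 66/5)) = -1/(-51793 + 109/5) = -1/(-258856/5) = -1*(-5/258856) = 5/258856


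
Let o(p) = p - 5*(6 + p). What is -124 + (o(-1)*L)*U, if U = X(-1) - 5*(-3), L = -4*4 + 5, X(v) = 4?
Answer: 5310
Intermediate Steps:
L = -11 (L = -16 + 5 = -11)
o(p) = -30 - 4*p (o(p) = p + (-30 - 5*p) = -30 - 4*p)
U = 19 (U = 4 - 5*(-3) = 4 + 15 = 19)
-124 + (o(-1)*L)*U = -124 + ((-30 - 4*(-1))*(-11))*19 = -124 + ((-30 + 4)*(-11))*19 = -124 - 26*(-11)*19 = -124 + 286*19 = -124 + 5434 = 5310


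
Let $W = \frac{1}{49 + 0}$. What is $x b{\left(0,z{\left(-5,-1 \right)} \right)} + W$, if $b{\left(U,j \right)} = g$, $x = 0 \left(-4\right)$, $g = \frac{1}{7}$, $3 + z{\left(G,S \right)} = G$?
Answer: $\frac{1}{49} \approx 0.020408$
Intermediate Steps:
$z{\left(G,S \right)} = -3 + G$
$g = \frac{1}{7} \approx 0.14286$
$x = 0$
$b{\left(U,j \right)} = \frac{1}{7}$
$W = \frac{1}{49} \approx 0.020408$
$x b{\left(0,z{\left(-5,-1 \right)} \right)} + W = 0 \cdot \frac{1}{7} + \frac{1}{49} = 0 + \frac{1}{49} = \frac{1}{49}$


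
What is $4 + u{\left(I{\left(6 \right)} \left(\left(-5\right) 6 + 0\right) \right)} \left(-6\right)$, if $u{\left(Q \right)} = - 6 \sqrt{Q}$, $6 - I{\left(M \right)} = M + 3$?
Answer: $4 + 108 \sqrt{10} \approx 345.53$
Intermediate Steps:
$I{\left(M \right)} = 3 - M$ ($I{\left(M \right)} = 6 - \left(M + 3\right) = 6 - \left(3 + M\right) = 3 - M$)
$4 + u{\left(I{\left(6 \right)} \left(\left(-5\right) 6 + 0\right) \right)} \left(-6\right) = 4 + - 6 \sqrt{\left(3 - 6\right) \left(\left(-5\right) 6 + 0\right)} \left(-6\right) = 4 + - 6 \sqrt{\left(3 - 6\right) \left(-30 + 0\right)} \left(-6\right) = 4 + - 6 \sqrt{\left(-3\right) \left(-30\right)} \left(-6\right) = 4 + - 6 \sqrt{90} \left(-6\right) = 4 + - 6 \cdot 3 \sqrt{10} \left(-6\right) = 4 + - 18 \sqrt{10} \left(-6\right) = 4 + 108 \sqrt{10}$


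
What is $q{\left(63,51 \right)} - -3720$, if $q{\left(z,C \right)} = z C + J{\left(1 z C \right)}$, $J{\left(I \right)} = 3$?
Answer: $6936$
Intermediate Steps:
$q{\left(z,C \right)} = 3 + C z$ ($q{\left(z,C \right)} = z C + 3 = C z + 3 = 3 + C z$)
$q{\left(63,51 \right)} - -3720 = \left(3 + 51 \cdot 63\right) - -3720 = \left(3 + 3213\right) + 3720 = 3216 + 3720 = 6936$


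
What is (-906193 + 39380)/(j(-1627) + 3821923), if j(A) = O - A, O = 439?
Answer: -866813/3823989 ≈ -0.22668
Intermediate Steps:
j(A) = 439 - A
(-906193 + 39380)/(j(-1627) + 3821923) = (-906193 + 39380)/((439 - 1*(-1627)) + 3821923) = -866813/((439 + 1627) + 3821923) = -866813/(2066 + 3821923) = -866813/3823989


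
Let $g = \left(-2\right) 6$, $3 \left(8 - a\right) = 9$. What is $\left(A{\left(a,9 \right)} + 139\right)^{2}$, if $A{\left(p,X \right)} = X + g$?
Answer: $18496$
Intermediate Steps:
$a = 5$ ($a = 8 - 3 = 5$)
$g = -12$
$A{\left(p,X \right)} = -12 + X$ ($A{\left(p,X \right)} = X - 12 = -12 + X$)
$\left(A{\left(a,9 \right)} + 139\right)^{2} = \left(\left(-12 + 9\right) + 139\right)^{2} = \left(-3 + 139\right)^{2} = 136^{2} = 18496$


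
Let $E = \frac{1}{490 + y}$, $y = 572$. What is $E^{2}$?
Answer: $\frac{1}{1127844} \approx 8.8665 \cdot 10^{-7}$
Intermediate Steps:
$E = \frac{1}{1062}$ ($E = \frac{1}{490 + 572} = \frac{1}{1062} \approx 0.00094162$)
$E^{2} = \left(\frac{1}{1062}\right)^{2} = \frac{1}{1127844}$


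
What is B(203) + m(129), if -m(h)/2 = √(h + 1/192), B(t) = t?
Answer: 203 - √74307/12 ≈ 180.28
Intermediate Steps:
m(h) = -2*√(1/192 + h) (m(h) = -2*√(h + 1/192) = -2*√(1/192 + h))
B(203) + m(129) = 203 - √(3 + 576*129)/12 = 203 - √(3 + 74304)/12 = 203 - √74307/12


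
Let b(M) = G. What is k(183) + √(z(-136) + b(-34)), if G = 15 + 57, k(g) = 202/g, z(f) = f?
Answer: 202/183 + 8*I ≈ 1.1038 + 8.0*I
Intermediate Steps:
G = 72
b(M) = 72
k(183) + √(z(-136) + b(-34)) = 202/183 + √(-136 + 72) = 202*(1/183) + √(-64) = 202/183 + 8*I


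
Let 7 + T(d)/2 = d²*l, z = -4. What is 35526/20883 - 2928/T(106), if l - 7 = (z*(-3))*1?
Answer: 839267910/495337799 ≈ 1.6943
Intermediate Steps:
l = 19 (l = 7 - 4*(-3)*1 = 7 + 12*1 = 7 + 12 = 19)
T(d) = -14 + 38*d² (T(d) = -14 + 2*(d²*19) = -14 + 2*(19*d²) = -14 + 38*d²)
35526/20883 - 2928/T(106) = 35526/20883 - 2928/(-14 + 38*106²) = 35526*(1/20883) - 2928/(-14 + 38*11236) = 11842/6961 - 2928/(-14 + 426968) = 11842/6961 - 2928/426954 = 11842/6961 - 2928*1/426954 = 11842/6961 - 488/71159 = 839267910/495337799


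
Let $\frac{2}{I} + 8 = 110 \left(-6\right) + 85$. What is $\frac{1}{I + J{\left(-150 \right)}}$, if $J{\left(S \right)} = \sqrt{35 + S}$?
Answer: $- \frac{1166}{39087239} - \frac{339889 i \sqrt{115}}{39087239} \approx -2.9831 \cdot 10^{-5} - 0.093251 i$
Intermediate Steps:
$I = - \frac{2}{583}$ ($I = \frac{2}{-8 + \left(110 \left(-6\right) + 85\right)} = \frac{2}{-8 + \left(-660 + 85\right)} = \frac{2}{-8 - 575} = \frac{2}{-583} = 2 \left(- \frac{1}{583}\right) = - \frac{2}{583} \approx -0.0034305$)
$\frac{1}{I + J{\left(-150 \right)}} = \frac{1}{- \frac{2}{583} + \sqrt{35 - 150}} = \frac{1}{- \frac{2}{583} + \sqrt{-115}} = \frac{1}{- \frac{2}{583} + i \sqrt{115}}$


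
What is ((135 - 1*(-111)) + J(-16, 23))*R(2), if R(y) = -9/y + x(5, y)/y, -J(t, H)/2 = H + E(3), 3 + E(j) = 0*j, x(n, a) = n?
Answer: -412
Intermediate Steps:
E(j) = -3 (E(j) = -3 + 0*j = -3 + 0 = -3)
J(t, H) = 6 - 2*H (J(t, H) = -2*(H - 3) = -2*(-3 + H) = 6 - 2*H)
R(y) = -4/y (R(y) = -9/y + 5/y = -4/y)
((135 - 1*(-111)) + J(-16, 23))*R(2) = ((135 - 1*(-111)) + (6 - 2*23))*(-4/2) = ((135 + 111) + (6 - 46))*(-4*1/2) = (246 - 40)*(-2) = 206*(-2) = -412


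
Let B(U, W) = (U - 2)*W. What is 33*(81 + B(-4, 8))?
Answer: 1089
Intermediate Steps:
B(U, W) = W*(-2 + U) (B(U, W) = (-2 + U)*W = W*(-2 + U))
33*(81 + B(-4, 8)) = 33*(81 + 8*(-2 - 4)) = 33*(81 + 8*(-6)) = 33*(81 - 48) = 33*33 = 1089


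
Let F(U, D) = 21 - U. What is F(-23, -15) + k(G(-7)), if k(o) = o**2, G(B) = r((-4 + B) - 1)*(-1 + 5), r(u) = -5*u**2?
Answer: 8294444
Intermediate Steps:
G(B) = -20*(-5 + B)**2 (G(B) = (-5*((-4 + B) - 1)**2)*(-1 + 5) = -5*(-5 + B)**2*4 = -20*(-5 + B)**2)
F(-23, -15) + k(G(-7)) = (21 - 1*(-23)) + (-20*(-5 - 7)**2)**2 = (21 + 23) + (-20*(-12)**2)**2 = 44 + (-20*144)**2 = 44 + (-2880)**2 = 44 + 8294400 = 8294444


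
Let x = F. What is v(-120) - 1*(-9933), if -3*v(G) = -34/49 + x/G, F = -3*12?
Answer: 14601703/1470 ≈ 9933.1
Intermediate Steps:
F = -36
x = -36
v(G) = 34/147 + 12/G (v(G) = -(-34/49 - 36/G)/3 = 34/147 + 12/G)
v(-120) - 1*(-9933) = (34/147 + 12/(-120)) - 1*(-9933) = (34/147 + 12*(-1/120)) + 9933 = (34/147 - ⅒) + 9933 = 193/1470 + 9933 = 14601703/1470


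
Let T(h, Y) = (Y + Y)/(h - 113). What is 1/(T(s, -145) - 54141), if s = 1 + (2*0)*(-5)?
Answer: -56/3031751 ≈ -1.8471e-5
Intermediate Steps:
s = 1 (s = 1 + 0*(-5) = 1 + 0 = 1)
T(h, Y) = 2*Y/(-113 + h) (T(h, Y) = (2*Y)/(-113 + h) = 2*Y/(-113 + h))
1/(T(s, -145) - 54141) = 1/(2*(-145)/(-113 + 1) - 54141) = 1/(2*(-145)/(-112) - 54141) = 1/(2*(-145)*(-1/112) - 54141) = 1/(145/56 - 54141) = 1/(-3031751/56) = -56/3031751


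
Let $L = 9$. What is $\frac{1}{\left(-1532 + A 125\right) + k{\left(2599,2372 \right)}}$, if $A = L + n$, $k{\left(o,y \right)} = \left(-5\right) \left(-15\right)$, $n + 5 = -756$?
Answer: $- \frac{1}{95457} \approx -1.0476 \cdot 10^{-5}$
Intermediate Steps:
$n = -761$ ($n = -5 - 756 = -761$)
$k{\left(o,y \right)} = 75$
$A = -752$ ($A = 9 - 761 = -752$)
$\frac{1}{\left(-1532 + A 125\right) + k{\left(2599,2372 \right)}} = \frac{1}{\left(-1532 - 94000\right) + 75} = \frac{1}{-95532 + 75} = \frac{1}{-95457} = - \frac{1}{95457}$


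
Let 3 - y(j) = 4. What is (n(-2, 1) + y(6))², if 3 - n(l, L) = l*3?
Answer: 64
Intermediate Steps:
n(l, L) = 3 - 3*l (n(l, L) = 3 - l*3 = 3 - 3*l)
y(j) = -1 (y(j) = 3 - 1*4 = 3 - 4 = -1)
(n(-2, 1) + y(6))² = ((3 - 3*(-2)) - 1)² = ((3 + 6) - 1)² = (9 - 1)² = 8² = 64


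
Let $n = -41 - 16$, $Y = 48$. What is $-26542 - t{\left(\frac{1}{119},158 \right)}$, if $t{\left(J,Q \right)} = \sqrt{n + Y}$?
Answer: $-26542 - 3 i \approx -26542.0 - 3.0 i$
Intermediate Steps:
$n = -57$
$t{\left(J,Q \right)} = 3 i$ ($t{\left(J,Q \right)} = \sqrt{-57 + 48} = \sqrt{-9} = 3 i$)
$-26542 - t{\left(\frac{1}{119},158 \right)} = -26542 - 3 i$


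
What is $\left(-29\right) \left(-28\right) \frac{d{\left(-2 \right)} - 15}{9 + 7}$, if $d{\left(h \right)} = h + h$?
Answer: $- \frac{3857}{4} \approx -964.25$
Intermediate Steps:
$d{\left(h \right)} = 2 h$
$\left(-29\right) \left(-28\right) \frac{d{\left(-2 \right)} - 15}{9 + 7} = \left(-29\right) \left(-28\right) \frac{2 \left(-2\right) - 15}{9 + 7} = 812 \frac{-4 - 15}{16} = 812 \left(\left(-19\right) \frac{1}{16}\right) = 812 \left(- \frac{19}{16}\right) = - \frac{3857}{4}$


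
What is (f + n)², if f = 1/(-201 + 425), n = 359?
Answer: 6466893889/50176 ≈ 1.2888e+5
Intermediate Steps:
f = 1/224 ≈ 0.0044643
(f + n)² = (1/224 + 359)² = (80417/224)² = 6466893889/50176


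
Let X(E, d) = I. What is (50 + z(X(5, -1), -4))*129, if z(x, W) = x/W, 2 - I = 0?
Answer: 12771/2 ≈ 6385.5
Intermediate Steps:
I = 2 (I = 2 - 1*0 = 2 + 0 = 2)
X(E, d) = 2
(50 + z(X(5, -1), -4))*129 = (50 + 2/(-4))*129 = (50 + 2*(-1/4))*129 = (50 - 1/2)*129 = (99/2)*129 = 12771/2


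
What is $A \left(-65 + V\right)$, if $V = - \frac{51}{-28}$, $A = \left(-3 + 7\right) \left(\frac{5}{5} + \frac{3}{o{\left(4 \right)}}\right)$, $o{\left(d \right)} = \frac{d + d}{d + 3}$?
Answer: $- \frac{51301}{56} \approx -916.09$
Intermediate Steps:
$o{\left(d \right)} = \frac{2 d}{3 + d}$
$A = \frac{29}{2}$ ($A = \left(-3 + 7\right) \left(\frac{5}{5} + \frac{3}{2 \cdot 4 \frac{1}{3 + 4}}\right) = 4 \left(5 \cdot \frac{1}{5} + \frac{3}{2 \cdot 4 \cdot \frac{1}{7}}\right) = 4 \left(1 + \frac{3}{2 \cdot 4 \cdot \frac{1}{7}}\right) = 4 \left(1 + \frac{3}{\frac{8}{7}}\right) = 4 \left(1 + 3 \cdot \frac{7}{8}\right) = 4 \left(1 + \frac{21}{8}\right) = 4 \cdot \frac{29}{8} = \frac{29}{2} \approx 14.5$)
$V = \frac{51}{28}$ ($V = \left(-51\right) \left(- \frac{1}{28}\right) = \frac{51}{28} \approx 1.8214$)
$A \left(-65 + V\right) = \frac{29 \left(-65 + \frac{51}{28}\right)}{2} = \frac{29}{2} \left(- \frac{1769}{28}\right) = - \frac{51301}{56}$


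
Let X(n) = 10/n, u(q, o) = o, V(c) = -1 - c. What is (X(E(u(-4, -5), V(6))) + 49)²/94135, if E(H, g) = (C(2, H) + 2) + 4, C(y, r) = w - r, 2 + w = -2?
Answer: 124609/4612615 ≈ 0.027015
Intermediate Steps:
w = -4 (w = -2 - 2 = -4)
C(y, r) = -4 - r
E(H, g) = 2 - H (E(H, g) = ((-4 - H) + 2) + 4 = (-2 - H) + 4 = 2 - H)
(X(E(u(-4, -5), V(6))) + 49)²/94135 = (10/(2 - 1*(-5)) + 49)²/94135 = (10/(2 + 5) + 49)²*(1/94135) = (10/7 + 49)²*(1/94135) = (353/7)²*(1/94135) = (124609/49)*(1/94135) = 124609/4612615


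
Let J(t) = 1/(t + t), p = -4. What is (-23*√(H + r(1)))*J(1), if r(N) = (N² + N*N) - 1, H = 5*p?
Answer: -23*I*√19/2 ≈ -50.127*I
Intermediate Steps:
H = -20 (H = 5*(-4) = -20)
J(t) = 1/(2*t)
r(N) = -1 + 2*N² (r(N) = (N² + N²) - 1 = 2*N² - 1 = -1 + 2*N²)
(-23*√(H + r(1)))*J(1) = (-23*√(-20 + (-1 + 2*1²)))*((½)/1) = (-23*√(-20 + (-1 + 2*1)))*((½)*1) = -23*√(-20 + (-1 + 2))*(½) = -23*√(-20 + 1)*(½) = -23*I*√19*(½) = -23*I*√19/2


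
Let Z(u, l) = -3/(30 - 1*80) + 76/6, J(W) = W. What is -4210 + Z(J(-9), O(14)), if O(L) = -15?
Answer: -629591/150 ≈ -4197.3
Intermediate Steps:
Z(u, l) = 1909/150 (Z(u, l) = -3/(30 - 80) + 76*(⅙) = -3/(-50) + 38/3 = -3*(-1/50) + 38/3 = 3/50 + 38/3 = 1909/150)
-4210 + Z(J(-9), O(14)) = -4210 + 1909/150 = -629591/150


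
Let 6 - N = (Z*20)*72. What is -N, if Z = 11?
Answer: 15834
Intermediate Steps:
N = -15834 (N = 6 - 11*20*72 = 6 - 220*72 = 6 - 1*15840 = 6 - 15840 = -15834)
-N = -1*(-15834) = 15834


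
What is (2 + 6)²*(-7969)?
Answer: -510016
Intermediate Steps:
(2 + 6)²*(-7969) = 8²*(-7969) = 64*(-7969) = -510016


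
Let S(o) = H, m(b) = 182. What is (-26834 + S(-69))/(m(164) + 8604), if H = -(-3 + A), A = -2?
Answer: -26829/8786 ≈ -3.0536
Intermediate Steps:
H = 5 (H = -(-3 - 2) = -1*(-5) = 5)
S(o) = 5
(-26834 + S(-69))/(m(164) + 8604) = (-26834 + 5)/(182 + 8604) = -26829/8786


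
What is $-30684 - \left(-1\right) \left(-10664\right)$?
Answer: $-41348$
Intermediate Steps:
$-30684 - \left(-1\right) \left(-10664\right) = -30684 - 10664 = -41348$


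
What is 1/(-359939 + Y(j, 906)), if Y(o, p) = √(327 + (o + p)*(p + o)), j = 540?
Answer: -359939/129553992478 - 11*√17283/129553992478 ≈ -2.7895e-6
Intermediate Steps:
Y(o, p) = √(327 + (o + p)²) (Y(o, p) = √(327 + (o + p)*(o + p)) = √(327 + (o + p)²))
1/(-359939 + Y(j, 906)) = 1/(-359939 + √(327 + (540 + 906)²)) = 1/(-359939 + √(327 + 1446²)) = 1/(-359939 + √(327 + 2090916)) = 1/(-359939 + √2091243) = 1/(-359939 + 11*√17283)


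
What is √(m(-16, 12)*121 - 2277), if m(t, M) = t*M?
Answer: I*√25509 ≈ 159.72*I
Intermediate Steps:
m(t, M) = M*t
√(m(-16, 12)*121 - 2277) = √((12*(-16))*121 - 2277) = √(-192*121 - 2277) = √(-23232 - 2277) = √(-25509) = I*√25509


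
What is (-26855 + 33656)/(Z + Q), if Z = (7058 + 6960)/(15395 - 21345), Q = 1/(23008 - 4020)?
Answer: -384183729300/133083917 ≈ -2886.8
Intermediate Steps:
Q = 1/18988 ≈ 5.2665e-5
Z = -7009/2975 (Z = 14018/(-5950) = 14018*(-1/5950) = -7009/2975 ≈ -2.3560)
(-26855 + 33656)/(Z + Q) = (-26855 + 33656)/(-7009/2975 + 1/18988) = 6801/(-133083917/56489300) = 6801*(-56489300/133083917) = -384183729300/133083917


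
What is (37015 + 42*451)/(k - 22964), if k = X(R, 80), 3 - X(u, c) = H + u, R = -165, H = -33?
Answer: -55957/22763 ≈ -2.4582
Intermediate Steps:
X(u, c) = 36 - u (X(u, c) = 3 - (-33 + u) = 3 + (33 - u) = 36 - u)
k = 201 (k = 36 - 1*(-165) = 36 + 165 = 201)
(37015 + 42*451)/(k - 22964) = (37015 + 42*451)/(201 - 22964) = (37015 + 18942)/(-22763) = 55957*(-1/22763) = -55957/22763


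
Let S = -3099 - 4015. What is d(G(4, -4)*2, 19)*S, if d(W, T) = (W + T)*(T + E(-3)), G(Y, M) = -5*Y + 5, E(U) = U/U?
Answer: 1565080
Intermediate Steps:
E(U) = 1
G(Y, M) = 5 - 5*Y
S = -7114
d(W, T) = (1 + T)*(T + W) (d(W, T) = (W + T)*(T + 1) = (T + W)*(1 + T) = (1 + T)*(T + W))
d(G(4, -4)*2, 19)*S = (19 + (5 - 5*4)*2 + 19² + 19*((5 - 5*4)*2))*(-7114) = (19 + (5 - 20)*2 + 361 + 19*((5 - 20)*2))*(-7114) = (19 - 15*2 + 361 + 19*(-15*2))*(-7114) = (19 - 30 + 361 + 19*(-30))*(-7114) = (19 - 30 + 361 - 570)*(-7114) = -220*(-7114) = 1565080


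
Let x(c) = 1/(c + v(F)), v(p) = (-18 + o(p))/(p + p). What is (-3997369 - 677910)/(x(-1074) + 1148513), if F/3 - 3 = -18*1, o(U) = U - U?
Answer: -25101572951/6166366292 ≈ -4.0707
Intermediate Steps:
o(U) = 0
F = -45 (F = 9 + 3*(-18*1) = 9 + 3*(-18) = 9 - 54 = -45)
v(p) = -9/p (v(p) = (-18 + 0)/(p + p) = -18*1/(2*p) = -9/p)
x(c) = 1/(1/5 + c) (x(c) = 1/(c - 9/(-45)) = 1/(c - 9*(-1/45)) = 1/(c + 1/5) = 1/(1/5 + c))
(-3997369 - 677910)/(x(-1074) + 1148513) = (-3997369 - 677910)/(5/(1 + 5*(-1074)) + 1148513) = -4675279/(5/(1 - 5370) + 1148513) = -4675279/(5/(-5369) + 1148513) = -4675279/(5*(-1/5369) + 1148513) = -4675279/(-5/5369 + 1148513) = -4675279/6166366292/5369 = -4675279*5369/6166366292 = -25101572951/6166366292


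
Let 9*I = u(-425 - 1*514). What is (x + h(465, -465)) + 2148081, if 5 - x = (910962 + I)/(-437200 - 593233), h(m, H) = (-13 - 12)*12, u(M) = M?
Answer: 6639451446587/3091299 ≈ 2.1478e+6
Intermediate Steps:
I = -313/3 (I = (-425 - 1*514)/9 = (-425 - 514)/9 = (⅑)*(-939) = -313/3 ≈ -104.33)
h(m, H) = -300 (h(m, H) = -25*12 = -300)
x = 18189068/3091299 (x = 5 - (910962 - 313/3)/(-437200 - 593233) = 5 - 2732573/(3*(-1030433)) = 5 - 2732573*(-1)/(3*1030433) = 5 - 1*(-2732573/3091299) = 5 + 2732573/3091299 = 18189068/3091299 ≈ 5.8840)
(x + h(465, -465)) + 2148081 = (18189068/3091299 - 300) + 2148081 = -909200632/3091299 + 2148081 = 6639451446587/3091299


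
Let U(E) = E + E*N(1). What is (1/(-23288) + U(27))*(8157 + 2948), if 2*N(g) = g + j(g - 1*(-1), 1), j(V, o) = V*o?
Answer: 17456382595/23288 ≈ 7.4959e+5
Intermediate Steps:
N(g) = ½ + g (N(g) = (g + (g - 1*(-1))*1)/2 = (g + (g + 1)*1)/2 = (g + (1 + g)*1)/2 = (g + (1 + g))/2 = (1 + 2*g)/2 = ½ + g)
U(E) = 5*E/2 (U(E) = E + E*(½ + 1) = E + E*(3/2) = E + 3*E/2 = 5*E/2)
(1/(-23288) + U(27))*(8157 + 2948) = (1/(-23288) + (5/2)*27)*(8157 + 2948) = (-1/23288 + 135/2)*11105 = (1571939/23288)*11105 = 17456382595/23288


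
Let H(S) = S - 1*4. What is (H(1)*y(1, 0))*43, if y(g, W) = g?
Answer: -129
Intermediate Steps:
H(S) = -4 + S (H(S) = S - 4 = -4 + S)
(H(1)*y(1, 0))*43 = ((-4 + 1)*1)*43 = -3*1*43 = -3*43 = -129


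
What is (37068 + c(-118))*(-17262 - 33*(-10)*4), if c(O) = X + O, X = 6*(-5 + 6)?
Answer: -589152552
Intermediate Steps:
X = 6 (X = 6*1 = 6)
c(O) = 6 + O
(37068 + c(-118))*(-17262 - 33*(-10)*4) = (37068 + (6 - 118))*(-17262 - 33*(-10)*4) = (37068 - 112)*(-17262 + 330*4) = 36956*(-17262 + 1320) = 36956*(-15942) = -589152552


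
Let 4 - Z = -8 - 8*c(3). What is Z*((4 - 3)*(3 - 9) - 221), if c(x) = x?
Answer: -8172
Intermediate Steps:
Z = 36 (Z = 4 - (-8 - 8*3) = 4 - (-8 - 24) = 4 - 1*(-32) = 4 + 32 = 36)
Z*((4 - 3)*(3 - 9) - 221) = 36*((4 - 3)*(3 - 9) - 221) = 36*(1*(-6) - 221) = 36*(-6 - 221) = 36*(-227) = -8172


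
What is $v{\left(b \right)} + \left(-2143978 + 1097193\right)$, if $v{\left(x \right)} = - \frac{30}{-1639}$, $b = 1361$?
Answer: $- \frac{1715680585}{1639} \approx -1.0468 \cdot 10^{6}$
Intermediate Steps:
$v{\left(x \right)} = \frac{30}{1639}$ ($v{\left(x \right)} = \left(-30\right) \left(- \frac{1}{1639}\right) = \frac{30}{1639}$)
$v{\left(b \right)} + \left(-2143978 + 1097193\right) = \frac{30}{1639} + \left(-2143978 + 1097193\right) = \frac{30}{1639} - 1046785 = - \frac{1715680585}{1639}$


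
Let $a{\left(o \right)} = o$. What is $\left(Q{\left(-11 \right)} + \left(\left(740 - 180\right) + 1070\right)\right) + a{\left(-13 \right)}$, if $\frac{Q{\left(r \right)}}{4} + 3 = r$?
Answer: $1561$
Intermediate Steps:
$Q{\left(r \right)} = -12 + 4 r$
$\left(Q{\left(-11 \right)} + \left(\left(740 - 180\right) + 1070\right)\right) + a{\left(-13 \right)} = \left(\left(-12 + 4 \left(-11\right)\right) + \left(\left(740 - 180\right) + 1070\right)\right) - 13 = \left(\left(-12 - 44\right) + \left(560 + 1070\right)\right) - 13 = \left(-56 + 1630\right) - 13 = 1574 - 13 = 1561$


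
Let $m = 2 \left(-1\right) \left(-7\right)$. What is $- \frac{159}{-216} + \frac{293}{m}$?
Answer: $\frac{10919}{504} \approx 21.665$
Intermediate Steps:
$m = 14$ ($m = \left(-2\right) \left(-7\right) = 14$)
$- \frac{159}{-216} + \frac{293}{m} = - \frac{159}{-216} + \frac{293}{14} = \left(-159\right) \left(- \frac{1}{216}\right) + 293 \cdot \frac{1}{14} = \frac{53}{72} + \frac{293}{14} = \frac{10919}{504}$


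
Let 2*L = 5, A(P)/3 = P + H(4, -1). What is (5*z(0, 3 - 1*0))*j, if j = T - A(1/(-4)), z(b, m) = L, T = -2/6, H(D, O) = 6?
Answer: -5275/24 ≈ -219.79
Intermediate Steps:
A(P) = 18 + 3*P (A(P) = 3*(P + 6) = 3*(6 + P) = 18 + 3*P)
T = -⅓ (T = -2*⅙ = -⅓ ≈ -0.33333)
L = 5/2 (L = (½)*5 = 5/2 ≈ 2.5000)
z(b, m) = 5/2
j = -211/12 (j = -⅓ - (18 + 3/(-4)) = -⅓ - (18 + 3*(-¼)) = -⅓ - (18 - ¾) = -⅓ - 1*69/4 = -⅓ - 69/4 = -211/12 ≈ -17.583)
(5*z(0, 3 - 1*0))*j = (5*(5/2))*(-211/12) = (25/2)*(-211/12) = -5275/24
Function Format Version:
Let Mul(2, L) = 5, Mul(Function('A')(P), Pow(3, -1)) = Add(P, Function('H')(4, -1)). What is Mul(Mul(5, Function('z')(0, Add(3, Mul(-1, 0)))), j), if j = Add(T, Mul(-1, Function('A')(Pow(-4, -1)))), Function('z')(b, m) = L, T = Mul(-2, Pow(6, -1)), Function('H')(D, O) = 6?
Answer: Rational(-5275, 24) ≈ -219.79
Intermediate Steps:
Function('A')(P) = Add(18, Mul(3, P)) (Function('A')(P) = Mul(3, Add(P, 6)) = Mul(3, Add(6, P)) = Add(18, Mul(3, P)))
T = Rational(-1, 3) (T = Mul(-2, Rational(1, 6)) = Rational(-1, 3) ≈ -0.33333)
L = Rational(5, 2) (L = Mul(Rational(1, 2), 5) = Rational(5, 2) ≈ 2.5000)
Function('z')(b, m) = Rational(5, 2)
j = Rational(-211, 12) (j = Add(Rational(-1, 3), Mul(-1, Add(18, Mul(3, Pow(-4, -1))))) = Add(Rational(-1, 3), Mul(-1, Add(18, Mul(3, Rational(-1, 4))))) = Add(Rational(-1, 3), Mul(-1, Add(18, Rational(-3, 4)))) = Add(Rational(-1, 3), Mul(-1, Rational(69, 4))) = Add(Rational(-1, 3), Rational(-69, 4)) = Rational(-211, 12) ≈ -17.583)
Mul(Mul(5, Function('z')(0, Add(3, Mul(-1, 0)))), j) = Mul(Mul(5, Rational(5, 2)), Rational(-211, 12)) = Mul(Rational(25, 2), Rational(-211, 12)) = Rational(-5275, 24)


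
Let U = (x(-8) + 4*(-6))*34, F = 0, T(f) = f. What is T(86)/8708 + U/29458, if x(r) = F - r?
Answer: -550941/64130066 ≈ -0.0085910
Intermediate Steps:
x(r) = -r (x(r) = 0 - r = -r)
U = -544 (U = (-1*(-8) + 4*(-6))*34 = (8 - 24)*34 = -16*34 = -544)
T(86)/8708 + U/29458 = 86/8708 - 544/29458 = 86*(1/8708) - 544*1/29458 = 43/4354 - 272/14729 = -550941/64130066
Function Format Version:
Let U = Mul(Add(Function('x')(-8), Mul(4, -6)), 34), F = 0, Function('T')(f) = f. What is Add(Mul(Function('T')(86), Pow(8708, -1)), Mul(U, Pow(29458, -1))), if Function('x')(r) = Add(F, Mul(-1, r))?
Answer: Rational(-550941, 64130066) ≈ -0.0085910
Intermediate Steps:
Function('x')(r) = Mul(-1, r) (Function('x')(r) = Add(0, Mul(-1, r)) = Mul(-1, r))
U = -544 (U = Mul(Add(Mul(-1, -8), Mul(4, -6)), 34) = Mul(Add(8, -24), 34) = Mul(-16, 34) = -544)
Add(Mul(Function('T')(86), Pow(8708, -1)), Mul(U, Pow(29458, -1))) = Add(Mul(86, Pow(8708, -1)), Mul(-544, Pow(29458, -1))) = Add(Mul(86, Rational(1, 8708)), Mul(-544, Rational(1, 29458))) = Add(Rational(43, 4354), Rational(-272, 14729)) = Rational(-550941, 64130066)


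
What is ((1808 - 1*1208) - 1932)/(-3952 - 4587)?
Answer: 1332/8539 ≈ 0.15599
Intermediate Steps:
((1808 - 1*1208) - 1932)/(-3952 - 4587) = ((1808 - 1208) - 1932)/(-8539) = (600 - 1932)*(-1/8539) = -1332*(-1/8539) = 1332/8539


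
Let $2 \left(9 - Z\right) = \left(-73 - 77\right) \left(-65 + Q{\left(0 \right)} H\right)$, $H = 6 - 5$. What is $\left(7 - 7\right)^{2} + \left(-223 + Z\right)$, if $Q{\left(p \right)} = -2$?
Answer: $-5239$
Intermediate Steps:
$H = 1$ ($H = 6 - 5 = 1$)
$Z = -5016$ ($Z = 9 - \frac{\left(-73 - 77\right) \left(-65 - 2\right)}{2} = 9 - \frac{\left(-150\right) \left(-65 - 2\right)}{2} = 9 - \frac{\left(-150\right) \left(-67\right)}{2} = 9 - 5025 = -5016$)
$\left(7 - 7\right)^{2} + \left(-223 + Z\right) = \left(7 - 7\right)^{2} - 5239 = 0^{2} - 5239 = 0 - 5239 = -5239$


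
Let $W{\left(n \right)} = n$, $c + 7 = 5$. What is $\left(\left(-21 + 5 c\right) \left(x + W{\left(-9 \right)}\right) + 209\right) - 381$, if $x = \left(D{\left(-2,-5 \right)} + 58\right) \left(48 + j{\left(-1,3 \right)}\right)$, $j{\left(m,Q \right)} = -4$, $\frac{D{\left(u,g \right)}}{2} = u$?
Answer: $-73549$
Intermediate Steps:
$c = -2$ ($c = -7 + 5 = -2$)
$D{\left(u,g \right)} = 2 u$
$x = 2376$ ($x = \left(2 \left(-2\right) + 58\right) \left(48 - 4\right) = \left(-4 + 58\right) 44 = 54 \cdot 44 = 2376$)
$\left(\left(-21 + 5 c\right) \left(x + W{\left(-9 \right)}\right) + 209\right) - 381 = \left(\left(-21 + 5 \left(-2\right)\right) \left(2376 - 9\right) + 209\right) - 381 = \left(\left(-21 - 10\right) 2367 + 209\right) - 381 = \left(\left(-31\right) 2367 + 209\right) - 381 = \left(-73377 + 209\right) - 381 = -73168 - 381 = -73549$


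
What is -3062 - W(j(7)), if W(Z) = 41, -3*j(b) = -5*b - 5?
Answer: -3103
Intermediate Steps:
j(b) = 5/3 + 5*b/3 (j(b) = -(-5*b - 5)/3 = -(-5 - 5*b)/3 = 5/3 + 5*b/3)
-3062 - W(j(7)) = -3062 - 1*41 = -3062 - 41 = -3103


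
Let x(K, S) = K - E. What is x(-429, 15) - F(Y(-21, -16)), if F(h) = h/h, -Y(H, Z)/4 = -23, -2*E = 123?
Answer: -737/2 ≈ -368.50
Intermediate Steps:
E = -123/2 (E = -½*123 = -123/2 ≈ -61.500)
x(K, S) = 123/2 + K (x(K, S) = K - 1*(-123/2) = K + 123/2 = 123/2 + K)
Y(H, Z) = 92 (Y(H, Z) = -4*(-23) = 92)
F(h) = 1
x(-429, 15) - F(Y(-21, -16)) = (123/2 - 429) - 1*1 = -735/2 - 1 = -737/2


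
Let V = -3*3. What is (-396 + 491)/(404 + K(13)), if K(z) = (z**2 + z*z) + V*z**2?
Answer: -5/41 ≈ -0.12195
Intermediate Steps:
V = -9
K(z) = -7*z**2 (K(z) = (z**2 + z*z) - 9*z**2 = (z**2 + z**2) - 9*z**2 = 2*z**2 - 9*z**2 = -7*z**2)
(-396 + 491)/(404 + K(13)) = (-396 + 491)/(404 - 7*13**2) = 95/(404 - 7*169) = 95/(404 - 1183) = 95/(-779) = 95*(-1/779) = -5/41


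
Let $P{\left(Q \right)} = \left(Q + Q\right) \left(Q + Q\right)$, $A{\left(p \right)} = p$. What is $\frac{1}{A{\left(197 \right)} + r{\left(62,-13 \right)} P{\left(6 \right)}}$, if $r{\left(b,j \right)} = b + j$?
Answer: $\frac{1}{7253} \approx 0.00013787$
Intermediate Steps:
$P{\left(Q \right)} = 4 Q^{2}$ ($P{\left(Q \right)} = 2 Q 2 Q = 4 Q^{2}$)
$\frac{1}{A{\left(197 \right)} + r{\left(62,-13 \right)} P{\left(6 \right)}} = \frac{1}{197 + \left(62 - 13\right) 4 \cdot 6^{2}} = \frac{1}{197 + 49 \cdot 4 \cdot 36} = \frac{1}{197 + 49 \cdot 144} = \frac{1}{197 + 7056} = \frac{1}{7253}$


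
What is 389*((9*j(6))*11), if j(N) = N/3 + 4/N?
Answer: 102696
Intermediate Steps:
j(N) = 4/N + N/3 (j(N) = N*(1/3) + 4/N = N/3 + 4/N = 4/N + N/3)
389*((9*j(6))*11) = 389*((9*(4/6 + (1/3)*6))*11) = 389*((9*(4*(1/6) + 2))*11) = 389*((9*(2/3 + 2))*11) = 389*((9*(8/3))*11) = 389*(24*11) = 389*264 = 102696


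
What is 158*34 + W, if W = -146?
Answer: 5226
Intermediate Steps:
158*34 + W = 158*34 - 146 = 5372 - 146 = 5226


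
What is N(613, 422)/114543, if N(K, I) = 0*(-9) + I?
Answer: 422/114543 ≈ 0.0036842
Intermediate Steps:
N(K, I) = I (N(K, I) = 0 + I = I)
N(613, 422)/114543 = 422/114543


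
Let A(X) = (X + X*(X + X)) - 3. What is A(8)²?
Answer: 17689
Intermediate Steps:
A(X) = -3 + X + 2*X² (A(X) = (X + X*(2*X)) - 3 = (X + 2*X²) - 3 = -3 + X + 2*X²)
A(8)² = (-3 + 8 + 2*8²)² = (-3 + 8 + 2*64)² = (-3 + 8 + 128)² = 133² = 17689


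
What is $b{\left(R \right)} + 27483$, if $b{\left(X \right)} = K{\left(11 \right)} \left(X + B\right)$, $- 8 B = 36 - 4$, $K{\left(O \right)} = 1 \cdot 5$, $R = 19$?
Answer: $27558$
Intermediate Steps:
$K{\left(O \right)} = 5$
$B = -4$ ($B = - \frac{36 - 4}{8} = \left(- \frac{1}{8}\right) 32 = -4$)
$b{\left(X \right)} = -20 + 5 X$ ($b{\left(X \right)} = 5 \left(X - 4\right) = 5 \left(-4 + X\right) = -20 + 5 X$)
$b{\left(R \right)} + 27483 = \left(-20 + 5 \cdot 19\right) + 27483 = \left(-20 + 95\right) + 27483 = 75 + 27483 = 27558$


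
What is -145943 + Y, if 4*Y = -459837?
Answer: -1043609/4 ≈ -2.6090e+5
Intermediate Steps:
Y = -459837/4 (Y = (1/4)*(-459837) = -459837/4 ≈ -1.1496e+5)
-145943 + Y = -145943 - 459837/4 = -1043609/4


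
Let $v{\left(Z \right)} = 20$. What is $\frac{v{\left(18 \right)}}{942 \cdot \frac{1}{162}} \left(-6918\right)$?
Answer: $- \frac{3735720}{157} \approx -23794.0$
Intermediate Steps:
$\frac{v{\left(18 \right)}}{942 \cdot \frac{1}{162}} \left(-6918\right) = \frac{20}{942 \cdot \frac{1}{162}} \left(-6918\right) = \frac{20}{\frac{157}{27}} \left(-6918\right) = 20 \cdot \frac{27}{157} \left(-6918\right) = \frac{540}{157} \left(-6918\right) = - \frac{3735720}{157}$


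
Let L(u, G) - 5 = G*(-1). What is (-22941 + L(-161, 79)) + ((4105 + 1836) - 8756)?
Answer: -25830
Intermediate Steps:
L(u, G) = 5 - G (L(u, G) = 5 + G*(-1) = 5 - G)
(-22941 + L(-161, 79)) + ((4105 + 1836) - 8756) = (-22941 + (5 - 1*79)) + ((4105 + 1836) - 8756) = (-22941 + (5 - 79)) + (5941 - 8756) = (-22941 - 74) - 2815 = -23015 - 2815 = -25830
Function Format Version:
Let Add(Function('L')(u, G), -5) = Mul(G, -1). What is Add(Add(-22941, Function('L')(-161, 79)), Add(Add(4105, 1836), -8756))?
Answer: -25830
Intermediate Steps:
Function('L')(u, G) = Add(5, Mul(-1, G)) (Function('L')(u, G) = Add(5, Mul(G, -1)) = Add(5, Mul(-1, G)))
Add(Add(-22941, Function('L')(-161, 79)), Add(Add(4105, 1836), -8756)) = Add(Add(-22941, Add(5, Mul(-1, 79))), Add(Add(4105, 1836), -8756)) = Add(Add(-22941, Add(5, -79)), Add(5941, -8756)) = Add(Add(-22941, -74), -2815) = Add(-23015, -2815) = -25830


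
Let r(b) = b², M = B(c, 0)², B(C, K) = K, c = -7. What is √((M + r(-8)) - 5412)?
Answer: 2*I*√1337 ≈ 73.13*I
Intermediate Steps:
M = 0 (M = 0² = 0)
√((M + r(-8)) - 5412) = √((0 + (-8)²) - 5412) = √((0 + 64) - 5412) = √(64 - 5412) = √(-5348) = 2*I*√1337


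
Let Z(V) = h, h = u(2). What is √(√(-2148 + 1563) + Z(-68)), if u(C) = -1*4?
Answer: √(-4 + 3*I*√65) ≈ 3.2028 + 3.7759*I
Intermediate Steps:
u(C) = -4
h = -4
Z(V) = -4
√(√(-2148 + 1563) + Z(-68)) = √(√(-2148 + 1563) - 4) = √(√(-585) - 4) = √(3*I*√65 - 4) = √(-4 + 3*I*√65)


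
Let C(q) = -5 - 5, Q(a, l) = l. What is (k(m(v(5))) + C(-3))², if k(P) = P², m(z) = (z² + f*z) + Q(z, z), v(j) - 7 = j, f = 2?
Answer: 1049112100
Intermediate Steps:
v(j) = 7 + j
C(q) = -10
m(z) = z² + 3*z (m(z) = (z² + 2*z) + z = z² + 3*z)
(k(m(v(5))) + C(-3))² = (((7 + 5)*(3 + (7 + 5)))² - 10)² = ((12*(3 + 12))² - 10)² = ((12*15)² - 10)² = (180² - 10)² = (32400 - 10)² = 32390² = 1049112100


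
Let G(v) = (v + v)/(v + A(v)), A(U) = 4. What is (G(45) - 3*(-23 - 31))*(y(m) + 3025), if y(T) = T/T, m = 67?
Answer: 24292728/49 ≈ 4.9577e+5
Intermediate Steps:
G(v) = 2*v/(4 + v) (G(v) = (v + v)/(v + 4) = (2*v)/(4 + v) = 2*v/(4 + v))
y(T) = 1
(G(45) - 3*(-23 - 31))*(y(m) + 3025) = (2*45/(4 + 45) - 3*(-23 - 31))*(1 + 3025) = (2*45/49 - 3*(-54))*3026 = (2*45*(1/49) + 162)*3026 = (90/49 + 162)*3026 = (8028/49)*3026 = 24292728/49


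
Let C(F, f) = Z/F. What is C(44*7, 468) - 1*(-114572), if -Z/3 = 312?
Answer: 8821810/77 ≈ 1.1457e+5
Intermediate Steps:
Z = -936 (Z = -3*312 = -936)
C(F, f) = -936/F
C(44*7, 468) - 1*(-114572) = -936/(44*7) - 1*(-114572) = -936/308 + 114572 = -936*1/308 + 114572 = -234/77 + 114572 = 8821810/77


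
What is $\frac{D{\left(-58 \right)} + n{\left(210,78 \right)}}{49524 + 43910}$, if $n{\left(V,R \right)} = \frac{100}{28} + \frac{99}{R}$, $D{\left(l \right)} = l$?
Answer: $- \frac{9675}{17004988} \approx -0.00056895$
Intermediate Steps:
$n{\left(V,R \right)} = \frac{25}{7} + \frac{99}{R}$ ($n{\left(V,R \right)} = 100 \cdot \frac{1}{28} + \frac{99}{R} = \frac{25}{7} + \frac{99}{R}$)
$\frac{D{\left(-58 \right)} + n{\left(210,78 \right)}}{49524 + 43910} = \frac{-58 + \left(\frac{25}{7} + \frac{99}{78}\right)}{49524 + 43910} = \frac{-58 + \left(\frac{25}{7} + 99 \cdot \frac{1}{78}\right)}{93434} = \left(-58 + \left(\frac{25}{7} + \frac{33}{26}\right)\right) \frac{1}{93434} = \left(-58 + \frac{881}{182}\right) \frac{1}{93434} = \left(- \frac{9675}{182}\right) \frac{1}{93434} = - \frac{9675}{17004988}$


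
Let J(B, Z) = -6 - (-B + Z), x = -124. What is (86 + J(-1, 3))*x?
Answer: -9424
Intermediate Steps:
J(B, Z) = -6 + B - Z (J(B, Z) = -6 - (Z - B) = -6 + (B - Z) = -6 + B - Z)
(86 + J(-1, 3))*x = (86 + (-6 - 1 - 1*3))*(-124) = (86 + (-6 - 1 - 3))*(-124) = (86 - 10)*(-124) = 76*(-124) = -9424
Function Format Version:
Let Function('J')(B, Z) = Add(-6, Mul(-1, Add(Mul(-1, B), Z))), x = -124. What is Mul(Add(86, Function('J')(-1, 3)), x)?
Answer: -9424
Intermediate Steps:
Function('J')(B, Z) = Add(-6, B, Mul(-1, Z)) (Function('J')(B, Z) = Add(-6, Mul(-1, Add(Z, Mul(-1, B)))) = Add(-6, Add(B, Mul(-1, Z))) = Add(-6, B, Mul(-1, Z)))
Mul(Add(86, Function('J')(-1, 3)), x) = Mul(Add(86, Add(-6, -1, Mul(-1, 3))), -124) = Mul(Add(86, Add(-6, -1, -3)), -124) = Mul(Add(86, -10), -124) = Mul(76, -124) = -9424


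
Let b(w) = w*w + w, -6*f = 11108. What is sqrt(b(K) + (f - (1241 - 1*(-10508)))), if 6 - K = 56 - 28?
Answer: I*sqrt(118245)/3 ≈ 114.62*I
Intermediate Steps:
f = -5554/3 (f = -1/6*11108 = -5554/3 ≈ -1851.3)
K = -22 (K = 6 - (56 - 28) = 6 - 1*28 = 6 - 28 = -22)
b(w) = w + w**2 (b(w) = w**2 + w = w + w**2)
sqrt(b(K) + (f - (1241 - 1*(-10508)))) = sqrt(-22*(1 - 22) + (-5554/3 - (1241 - 1*(-10508)))) = sqrt(-22*(-21) + (-5554/3 - (1241 + 10508))) = sqrt(462 + (-5554/3 - 1*11749)) = sqrt(462 + (-5554/3 - 11749)) = sqrt(462 - 40801/3) = sqrt(-39415/3) = I*sqrt(118245)/3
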